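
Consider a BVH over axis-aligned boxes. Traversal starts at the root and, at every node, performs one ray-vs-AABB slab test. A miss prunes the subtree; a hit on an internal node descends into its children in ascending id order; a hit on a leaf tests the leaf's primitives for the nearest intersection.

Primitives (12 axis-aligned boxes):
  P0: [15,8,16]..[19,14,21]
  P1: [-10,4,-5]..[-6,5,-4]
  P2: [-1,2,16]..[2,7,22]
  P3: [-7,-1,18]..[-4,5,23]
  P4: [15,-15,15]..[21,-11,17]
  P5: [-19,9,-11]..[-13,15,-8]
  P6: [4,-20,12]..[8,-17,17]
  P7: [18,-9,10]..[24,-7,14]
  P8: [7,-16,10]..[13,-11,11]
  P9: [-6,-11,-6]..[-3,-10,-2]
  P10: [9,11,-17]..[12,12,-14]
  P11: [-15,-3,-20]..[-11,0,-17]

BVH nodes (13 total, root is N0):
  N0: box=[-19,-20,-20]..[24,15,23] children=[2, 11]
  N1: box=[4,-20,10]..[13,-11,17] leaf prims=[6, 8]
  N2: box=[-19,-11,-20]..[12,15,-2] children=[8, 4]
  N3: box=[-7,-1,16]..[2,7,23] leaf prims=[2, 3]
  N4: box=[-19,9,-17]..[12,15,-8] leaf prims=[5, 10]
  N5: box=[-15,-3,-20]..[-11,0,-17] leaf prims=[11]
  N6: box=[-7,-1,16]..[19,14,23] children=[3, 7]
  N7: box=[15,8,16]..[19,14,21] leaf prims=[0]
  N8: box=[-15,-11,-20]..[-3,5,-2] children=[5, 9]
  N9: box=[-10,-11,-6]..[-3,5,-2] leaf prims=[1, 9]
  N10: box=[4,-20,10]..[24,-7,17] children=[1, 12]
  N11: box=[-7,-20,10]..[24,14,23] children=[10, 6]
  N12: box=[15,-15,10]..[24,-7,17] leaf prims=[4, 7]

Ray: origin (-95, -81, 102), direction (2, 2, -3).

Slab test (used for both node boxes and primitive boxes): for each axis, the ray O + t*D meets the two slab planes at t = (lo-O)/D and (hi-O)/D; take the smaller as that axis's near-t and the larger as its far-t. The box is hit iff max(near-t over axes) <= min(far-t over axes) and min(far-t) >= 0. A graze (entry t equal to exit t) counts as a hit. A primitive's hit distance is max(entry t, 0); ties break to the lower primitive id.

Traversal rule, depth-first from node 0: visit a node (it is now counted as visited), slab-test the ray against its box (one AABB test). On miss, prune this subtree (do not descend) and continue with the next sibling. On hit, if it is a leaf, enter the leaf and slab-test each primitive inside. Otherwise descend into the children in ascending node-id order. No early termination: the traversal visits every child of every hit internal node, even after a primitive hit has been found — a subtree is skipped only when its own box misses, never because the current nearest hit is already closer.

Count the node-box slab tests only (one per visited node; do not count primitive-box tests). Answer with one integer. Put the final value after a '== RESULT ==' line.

Walk:
N0 x:[38,119/2] y:[61/2,48] z:[79/3,122/3] -> hit [38,122/3], descend [2, 11]
  N2 x:[38,107/2] y:[35,48] z:[104/3,122/3] -> hit [38,122/3], descend [4, 8]
    N4 x:[38,107/2] y:[45,48] z:[110/3,119/3] -> miss, prune
    N8 x:[40,46] y:[35,43] z:[104/3,122/3] -> hit [40,122/3], descend [5, 9]
      N5 x:[40,42] y:[39,81/2] z:[119/3,122/3] -> hit [40,81/2] leaf, test {P11@t=40}
      N9 x:[85/2,46] y:[35,43] z:[104/3,36] -> miss, prune
  N11 x:[44,119/2] y:[61/2,95/2] z:[79/3,92/3] -> miss, prune

Visited [0, 2, 4, 8, 5, 9, 11]. Tests: 7 box, 1 leaf. Nearest: P11.

== RESULT ==
7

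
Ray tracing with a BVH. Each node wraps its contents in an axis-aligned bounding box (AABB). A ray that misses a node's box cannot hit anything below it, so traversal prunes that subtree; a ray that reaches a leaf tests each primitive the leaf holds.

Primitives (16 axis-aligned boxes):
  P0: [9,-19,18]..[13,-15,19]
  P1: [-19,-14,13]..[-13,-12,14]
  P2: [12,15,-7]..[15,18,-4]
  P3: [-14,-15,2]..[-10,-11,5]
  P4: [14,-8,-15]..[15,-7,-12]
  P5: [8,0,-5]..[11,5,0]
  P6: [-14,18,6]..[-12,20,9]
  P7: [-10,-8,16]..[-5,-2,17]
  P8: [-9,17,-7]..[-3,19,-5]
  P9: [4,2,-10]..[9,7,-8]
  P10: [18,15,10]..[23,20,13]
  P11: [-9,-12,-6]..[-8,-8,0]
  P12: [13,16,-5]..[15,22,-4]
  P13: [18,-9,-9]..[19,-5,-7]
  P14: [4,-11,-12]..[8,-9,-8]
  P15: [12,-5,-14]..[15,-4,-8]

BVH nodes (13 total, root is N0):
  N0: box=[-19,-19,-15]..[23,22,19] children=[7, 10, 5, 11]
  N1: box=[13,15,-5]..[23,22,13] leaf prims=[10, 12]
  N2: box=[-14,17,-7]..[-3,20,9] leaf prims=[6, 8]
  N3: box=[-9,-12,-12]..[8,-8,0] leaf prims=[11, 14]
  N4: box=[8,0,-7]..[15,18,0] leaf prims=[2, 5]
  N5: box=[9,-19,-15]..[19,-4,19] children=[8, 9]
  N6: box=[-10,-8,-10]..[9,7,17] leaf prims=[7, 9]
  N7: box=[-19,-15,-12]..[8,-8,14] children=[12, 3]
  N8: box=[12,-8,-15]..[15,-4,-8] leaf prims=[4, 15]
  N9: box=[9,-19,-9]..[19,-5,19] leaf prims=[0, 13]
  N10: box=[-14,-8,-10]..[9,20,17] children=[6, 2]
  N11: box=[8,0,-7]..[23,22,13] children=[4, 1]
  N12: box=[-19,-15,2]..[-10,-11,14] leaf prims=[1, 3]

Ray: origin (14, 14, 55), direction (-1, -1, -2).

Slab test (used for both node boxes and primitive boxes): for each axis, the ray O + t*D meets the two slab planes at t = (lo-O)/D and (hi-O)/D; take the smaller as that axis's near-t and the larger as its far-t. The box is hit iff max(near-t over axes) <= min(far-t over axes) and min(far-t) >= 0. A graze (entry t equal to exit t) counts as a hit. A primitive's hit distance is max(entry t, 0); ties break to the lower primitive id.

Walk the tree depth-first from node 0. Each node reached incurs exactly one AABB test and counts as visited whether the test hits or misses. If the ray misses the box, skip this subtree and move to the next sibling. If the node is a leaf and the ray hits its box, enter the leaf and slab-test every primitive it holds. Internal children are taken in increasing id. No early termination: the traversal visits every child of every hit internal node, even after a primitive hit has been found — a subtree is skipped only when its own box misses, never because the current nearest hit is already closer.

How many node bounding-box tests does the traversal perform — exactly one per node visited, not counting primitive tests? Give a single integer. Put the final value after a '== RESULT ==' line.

Trace the traversal:
N0 x:[-9,33] y:[-8,33] z:[18,35] -> hit [18,33], descend [5, 7, 10, 11]
  N5 x:[-5,5] y:[18,33] z:[18,35] -> miss, prune
  N7 x:[6,33] y:[22,29] z:[41/2,67/2] -> hit [22,29], descend [3, 12]
    N3 x:[6,23] y:[22,26] z:[55/2,67/2] -> miss, prune
    N12 x:[24,33] y:[25,29] z:[41/2,53/2] -> hit [25,53/2] leaf, test {P1(miss), P3@t=25}
  N10 x:[5,28] y:[-6,22] z:[19,65/2] -> hit [19,22], descend [2, 6]
    N2 x:[17,28] y:[-6,-3] z:[23,31] -> miss, prune
    N6 x:[5,24] y:[7,22] z:[19,65/2] -> hit [19,22] leaf, test {P7@t=19, P9(miss)}
  N11 x:[-9,6] y:[-8,14] z:[21,31] -> miss, prune

order=[0, 5, 7, 3, 12, 10, 2, 6, 11]  |boxes|=9  |leaves|=2  hit=P7

== RESULT ==
9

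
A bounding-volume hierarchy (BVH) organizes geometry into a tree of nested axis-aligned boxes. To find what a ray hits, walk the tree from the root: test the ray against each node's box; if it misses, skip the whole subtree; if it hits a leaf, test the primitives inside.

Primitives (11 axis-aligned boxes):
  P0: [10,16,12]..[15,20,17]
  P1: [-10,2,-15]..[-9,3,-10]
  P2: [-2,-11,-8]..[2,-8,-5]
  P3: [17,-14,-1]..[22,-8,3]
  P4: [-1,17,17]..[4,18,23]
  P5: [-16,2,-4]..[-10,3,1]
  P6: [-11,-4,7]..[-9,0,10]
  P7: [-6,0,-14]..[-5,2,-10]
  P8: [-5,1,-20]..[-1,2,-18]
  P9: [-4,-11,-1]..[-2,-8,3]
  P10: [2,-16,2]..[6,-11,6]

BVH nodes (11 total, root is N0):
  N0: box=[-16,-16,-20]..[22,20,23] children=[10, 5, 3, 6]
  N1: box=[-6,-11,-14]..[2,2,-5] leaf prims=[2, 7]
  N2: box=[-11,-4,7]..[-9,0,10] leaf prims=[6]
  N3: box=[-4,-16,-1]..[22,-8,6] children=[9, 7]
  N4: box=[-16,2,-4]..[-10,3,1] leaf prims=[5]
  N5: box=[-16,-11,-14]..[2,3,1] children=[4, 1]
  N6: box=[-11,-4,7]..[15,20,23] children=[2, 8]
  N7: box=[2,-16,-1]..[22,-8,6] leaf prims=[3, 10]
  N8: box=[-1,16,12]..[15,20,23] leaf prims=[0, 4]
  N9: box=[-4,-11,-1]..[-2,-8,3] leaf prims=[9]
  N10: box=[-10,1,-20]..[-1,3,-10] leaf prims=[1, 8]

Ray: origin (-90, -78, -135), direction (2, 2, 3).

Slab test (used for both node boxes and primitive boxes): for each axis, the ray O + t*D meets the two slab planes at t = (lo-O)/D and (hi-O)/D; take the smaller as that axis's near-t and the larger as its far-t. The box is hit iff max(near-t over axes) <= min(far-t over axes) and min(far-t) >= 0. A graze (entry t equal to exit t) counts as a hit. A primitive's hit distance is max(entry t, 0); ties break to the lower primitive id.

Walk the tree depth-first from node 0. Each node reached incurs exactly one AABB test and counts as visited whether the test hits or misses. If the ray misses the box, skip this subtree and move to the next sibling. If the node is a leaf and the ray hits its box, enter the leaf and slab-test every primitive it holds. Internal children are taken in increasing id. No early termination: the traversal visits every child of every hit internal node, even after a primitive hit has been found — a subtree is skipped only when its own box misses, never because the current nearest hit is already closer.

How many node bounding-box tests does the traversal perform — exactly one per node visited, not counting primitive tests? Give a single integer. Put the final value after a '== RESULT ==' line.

Walk:
N0 x:[37,56] y:[31,49] z:[115/3,158/3] -> hit [115/3,49], descend [3, 5, 6, 10]
  N3 x:[43,56] y:[31,35] z:[134/3,47] -> miss, prune
  N5 x:[37,46] y:[67/2,81/2] z:[121/3,136/3] -> hit [121/3,81/2], descend [1, 4]
    N1 x:[42,46] y:[67/2,40] z:[121/3,130/3] -> miss, prune
    N4 x:[37,40] y:[40,81/2] z:[131/3,136/3] -> miss, prune
  N6 x:[79/2,105/2] y:[37,49] z:[142/3,158/3] -> hit [142/3,49], descend [2, 8]
    N2 x:[79/2,81/2] y:[37,39] z:[142/3,145/3] -> miss, prune
    N8 x:[89/2,105/2] y:[47,49] z:[49,158/3] -> hit [49,49] leaf, test {P0(miss), P4(miss)}
  N10 x:[40,89/2] y:[79/2,81/2] z:[115/3,125/3] -> hit [40,81/2] leaf, test {P1@t=40, P8(miss)}

order=[0, 3, 5, 1, 4, 6, 2, 8, 10]  |boxes|=9  |leaves|=2  hit=P1

== RESULT ==
9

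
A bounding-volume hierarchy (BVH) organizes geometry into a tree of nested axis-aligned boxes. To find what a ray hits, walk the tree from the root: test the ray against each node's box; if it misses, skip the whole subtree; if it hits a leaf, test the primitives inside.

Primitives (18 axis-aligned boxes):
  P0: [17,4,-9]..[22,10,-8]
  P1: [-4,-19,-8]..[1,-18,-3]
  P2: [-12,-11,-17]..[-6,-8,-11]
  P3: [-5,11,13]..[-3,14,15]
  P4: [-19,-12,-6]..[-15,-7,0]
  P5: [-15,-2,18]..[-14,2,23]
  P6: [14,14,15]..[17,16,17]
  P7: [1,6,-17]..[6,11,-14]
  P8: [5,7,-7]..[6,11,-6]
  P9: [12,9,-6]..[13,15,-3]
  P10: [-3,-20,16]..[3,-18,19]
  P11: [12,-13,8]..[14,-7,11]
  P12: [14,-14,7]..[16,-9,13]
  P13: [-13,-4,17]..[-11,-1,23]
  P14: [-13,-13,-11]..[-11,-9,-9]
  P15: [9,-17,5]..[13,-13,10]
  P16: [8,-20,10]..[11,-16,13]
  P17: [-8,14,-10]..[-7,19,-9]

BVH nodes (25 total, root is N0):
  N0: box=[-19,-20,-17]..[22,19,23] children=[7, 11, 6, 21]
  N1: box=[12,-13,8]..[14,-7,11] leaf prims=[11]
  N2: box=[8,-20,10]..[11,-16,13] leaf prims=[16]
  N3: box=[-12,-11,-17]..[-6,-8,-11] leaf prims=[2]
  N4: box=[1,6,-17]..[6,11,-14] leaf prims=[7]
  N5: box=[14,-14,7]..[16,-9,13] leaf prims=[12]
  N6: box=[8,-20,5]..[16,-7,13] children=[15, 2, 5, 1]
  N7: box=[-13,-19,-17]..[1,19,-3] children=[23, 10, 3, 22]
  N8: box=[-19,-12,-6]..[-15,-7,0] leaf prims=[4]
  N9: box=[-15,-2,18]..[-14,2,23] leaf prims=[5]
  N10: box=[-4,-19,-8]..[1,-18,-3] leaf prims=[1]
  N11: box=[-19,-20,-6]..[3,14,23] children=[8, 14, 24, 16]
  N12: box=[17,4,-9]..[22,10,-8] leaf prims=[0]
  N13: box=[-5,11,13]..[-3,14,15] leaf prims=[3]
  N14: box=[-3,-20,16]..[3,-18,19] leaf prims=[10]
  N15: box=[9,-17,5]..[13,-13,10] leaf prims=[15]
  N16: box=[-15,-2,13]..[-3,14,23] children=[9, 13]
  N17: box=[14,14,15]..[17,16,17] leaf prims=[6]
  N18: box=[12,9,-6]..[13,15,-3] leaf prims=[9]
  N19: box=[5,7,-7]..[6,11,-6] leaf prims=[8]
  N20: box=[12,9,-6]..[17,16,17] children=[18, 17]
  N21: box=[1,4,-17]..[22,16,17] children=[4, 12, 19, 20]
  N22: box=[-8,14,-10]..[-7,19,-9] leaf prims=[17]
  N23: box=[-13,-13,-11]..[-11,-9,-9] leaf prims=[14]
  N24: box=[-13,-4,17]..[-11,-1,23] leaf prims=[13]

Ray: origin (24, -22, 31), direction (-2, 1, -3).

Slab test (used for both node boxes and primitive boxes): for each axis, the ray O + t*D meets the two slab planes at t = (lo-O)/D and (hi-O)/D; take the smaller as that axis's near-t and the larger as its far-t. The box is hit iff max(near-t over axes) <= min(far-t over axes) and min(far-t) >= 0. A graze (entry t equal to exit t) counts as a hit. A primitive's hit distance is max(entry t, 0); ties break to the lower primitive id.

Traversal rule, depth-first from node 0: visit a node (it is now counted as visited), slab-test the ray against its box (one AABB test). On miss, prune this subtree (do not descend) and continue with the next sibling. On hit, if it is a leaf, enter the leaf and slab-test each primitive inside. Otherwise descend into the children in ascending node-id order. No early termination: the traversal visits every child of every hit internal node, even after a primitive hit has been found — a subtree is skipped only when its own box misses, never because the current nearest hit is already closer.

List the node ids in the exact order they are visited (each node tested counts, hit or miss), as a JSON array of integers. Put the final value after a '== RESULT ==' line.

Trace the traversal:
N0 x:[1,43/2] y:[2,41] z:[8/3,16] -> hit [8/3,16], descend [6, 7, 11, 21]
  N6 x:[4,8] y:[2,15] z:[6,26/3] -> hit [6,8], descend [1, 2, 5, 15]
    N1 x:[5,6] y:[9,15] z:[20/3,23/3] -> miss, prune
    N2 x:[13/2,8] y:[2,6] z:[6,7] -> miss, prune
    N5 x:[4,5] y:[8,13] z:[6,8] -> miss, prune
    N15 x:[11/2,15/2] y:[5,9] z:[7,26/3] -> hit [7,15/2] leaf, test {P15@t=7}
  N7 x:[23/2,37/2] y:[3,41] z:[34/3,16] -> hit [23/2,16], descend [3, 10, 22, 23]
    N3 x:[15,18] y:[11,14] z:[14,16] -> miss, prune
    N10 x:[23/2,14] y:[3,4] z:[34/3,13] -> miss, prune
    N22 x:[31/2,16] y:[36,41] z:[40/3,41/3] -> miss, prune
    N23 x:[35/2,37/2] y:[9,13] z:[40/3,14] -> miss, prune
  N11 x:[21/2,43/2] y:[2,36] z:[8/3,37/3] -> hit [21/2,37/3], descend [8, 14, 16, 24]
    N8 x:[39/2,43/2] y:[10,15] z:[31/3,37/3] -> miss, prune
    N14 x:[21/2,27/2] y:[2,4] z:[4,5] -> miss, prune
    N16 x:[27/2,39/2] y:[20,36] z:[8/3,6] -> miss, prune
    N24 x:[35/2,37/2] y:[18,21] z:[8/3,14/3] -> miss, prune
  N21 x:[1,23/2] y:[26,38] z:[14/3,16] -> miss, prune

Visited [0, 6, 1, 2, 5, 15, 7, 3, 10, 22, 23, 11, 8, 14, 16, 24, 21]. Tests: 17 box, 1 leaf. Nearest: P15.

== RESULT ==
[0, 6, 1, 2, 5, 15, 7, 3, 10, 22, 23, 11, 8, 14, 16, 24, 21]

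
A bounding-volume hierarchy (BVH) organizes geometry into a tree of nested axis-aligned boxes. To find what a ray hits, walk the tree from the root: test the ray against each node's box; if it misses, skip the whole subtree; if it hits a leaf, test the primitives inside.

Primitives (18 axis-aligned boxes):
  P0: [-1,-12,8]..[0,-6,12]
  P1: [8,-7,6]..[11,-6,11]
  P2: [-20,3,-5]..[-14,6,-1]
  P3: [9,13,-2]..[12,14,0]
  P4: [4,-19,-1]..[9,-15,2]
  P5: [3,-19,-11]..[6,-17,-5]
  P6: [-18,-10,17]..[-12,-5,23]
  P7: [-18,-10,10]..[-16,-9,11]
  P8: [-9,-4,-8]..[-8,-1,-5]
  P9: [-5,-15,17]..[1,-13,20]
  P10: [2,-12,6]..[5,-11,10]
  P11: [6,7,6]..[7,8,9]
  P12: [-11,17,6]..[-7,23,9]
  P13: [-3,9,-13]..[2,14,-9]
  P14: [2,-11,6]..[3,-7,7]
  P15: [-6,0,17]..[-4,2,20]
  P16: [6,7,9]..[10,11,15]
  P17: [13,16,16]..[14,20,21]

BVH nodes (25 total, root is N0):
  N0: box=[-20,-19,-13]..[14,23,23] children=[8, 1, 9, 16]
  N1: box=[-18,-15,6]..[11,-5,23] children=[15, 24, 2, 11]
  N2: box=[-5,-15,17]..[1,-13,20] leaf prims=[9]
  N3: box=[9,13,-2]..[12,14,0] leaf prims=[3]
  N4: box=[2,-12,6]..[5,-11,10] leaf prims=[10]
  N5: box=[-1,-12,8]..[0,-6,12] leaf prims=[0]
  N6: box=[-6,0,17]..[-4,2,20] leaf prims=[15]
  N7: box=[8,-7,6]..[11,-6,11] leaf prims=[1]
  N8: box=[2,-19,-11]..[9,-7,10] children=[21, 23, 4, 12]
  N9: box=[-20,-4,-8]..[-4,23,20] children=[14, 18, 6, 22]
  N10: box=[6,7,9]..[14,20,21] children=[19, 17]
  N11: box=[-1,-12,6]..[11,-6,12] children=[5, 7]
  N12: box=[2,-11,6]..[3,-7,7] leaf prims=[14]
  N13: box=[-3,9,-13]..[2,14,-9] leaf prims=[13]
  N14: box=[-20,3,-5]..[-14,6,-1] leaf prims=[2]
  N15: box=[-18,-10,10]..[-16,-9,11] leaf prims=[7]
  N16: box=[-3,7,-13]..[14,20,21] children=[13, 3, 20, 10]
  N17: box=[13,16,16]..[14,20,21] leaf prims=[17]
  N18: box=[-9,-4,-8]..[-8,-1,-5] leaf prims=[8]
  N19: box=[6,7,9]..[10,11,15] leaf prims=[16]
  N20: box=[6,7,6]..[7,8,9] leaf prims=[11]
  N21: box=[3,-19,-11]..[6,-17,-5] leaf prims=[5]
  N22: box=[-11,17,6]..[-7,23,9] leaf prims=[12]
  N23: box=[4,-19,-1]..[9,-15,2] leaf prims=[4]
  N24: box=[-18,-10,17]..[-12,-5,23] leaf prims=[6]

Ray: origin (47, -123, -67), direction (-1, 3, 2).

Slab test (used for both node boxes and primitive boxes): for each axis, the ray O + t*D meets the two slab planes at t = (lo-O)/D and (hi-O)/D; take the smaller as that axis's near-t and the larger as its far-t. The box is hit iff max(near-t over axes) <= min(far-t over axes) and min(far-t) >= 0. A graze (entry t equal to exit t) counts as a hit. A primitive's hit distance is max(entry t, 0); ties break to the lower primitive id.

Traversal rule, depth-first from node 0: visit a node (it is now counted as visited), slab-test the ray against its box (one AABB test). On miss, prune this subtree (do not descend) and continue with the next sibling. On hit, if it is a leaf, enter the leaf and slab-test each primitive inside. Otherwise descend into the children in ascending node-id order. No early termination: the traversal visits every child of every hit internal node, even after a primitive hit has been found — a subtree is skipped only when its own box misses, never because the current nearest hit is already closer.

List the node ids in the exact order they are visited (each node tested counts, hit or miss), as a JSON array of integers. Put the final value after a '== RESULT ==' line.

Walk:
N0 x:[33,67] y:[104/3,146/3] z:[27,45] -> hit [104/3,45], descend [1, 8, 9, 16]
  N1 x:[36,65] y:[36,118/3] z:[73/2,45] -> hit [73/2,118/3], descend [2, 11, 15, 24]
    N2 x:[46,52] y:[36,110/3] z:[42,87/2] -> miss, prune
    N11 x:[36,48] y:[37,39] z:[73/2,79/2] -> hit [37,39], descend [5, 7]
      N5 x:[47,48] y:[37,39] z:[75/2,79/2] -> miss, prune
      N7 x:[36,39] y:[116/3,39] z:[73/2,39] -> hit [116/3,39] leaf, test {P1@t=116/3}
    N15 x:[63,65] y:[113/3,38] z:[77/2,39] -> miss, prune
    N24 x:[59,65] y:[113/3,118/3] z:[42,45] -> miss, prune
  N8 x:[38,45] y:[104/3,116/3] z:[28,77/2] -> hit [38,77/2], descend [4, 12, 21, 23]
    N4 x:[42,45] y:[37,112/3] z:[73/2,77/2] -> miss, prune
    N12 x:[44,45] y:[112/3,116/3] z:[73/2,37] -> miss, prune
    N21 x:[41,44] y:[104/3,106/3] z:[28,31] -> miss, prune
    N23 x:[38,43] y:[104/3,36] z:[33,69/2] -> miss, prune
  N9 x:[51,67] y:[119/3,146/3] z:[59/2,87/2] -> miss, prune
  N16 x:[33,50] y:[130/3,143/3] z:[27,44] -> hit [130/3,44], descend [3, 10, 13, 20]
    N3 x:[35,38] y:[136/3,137/3] z:[65/2,67/2] -> miss, prune
    N10 x:[33,41] y:[130/3,143/3] z:[38,44] -> miss, prune
    N13 x:[45,50] y:[44,137/3] z:[27,29] -> miss, prune
    N20 x:[40,41] y:[130/3,131/3] z:[73/2,38] -> miss, prune

order=[0, 1, 2, 11, 5, 7, 15, 24, 8, 4, 12, 21, 23, 9, 16, 3, 10, 13, 20]  |boxes|=19  |leaves|=1  hit=P1

== RESULT ==
[0, 1, 2, 11, 5, 7, 15, 24, 8, 4, 12, 21, 23, 9, 16, 3, 10, 13, 20]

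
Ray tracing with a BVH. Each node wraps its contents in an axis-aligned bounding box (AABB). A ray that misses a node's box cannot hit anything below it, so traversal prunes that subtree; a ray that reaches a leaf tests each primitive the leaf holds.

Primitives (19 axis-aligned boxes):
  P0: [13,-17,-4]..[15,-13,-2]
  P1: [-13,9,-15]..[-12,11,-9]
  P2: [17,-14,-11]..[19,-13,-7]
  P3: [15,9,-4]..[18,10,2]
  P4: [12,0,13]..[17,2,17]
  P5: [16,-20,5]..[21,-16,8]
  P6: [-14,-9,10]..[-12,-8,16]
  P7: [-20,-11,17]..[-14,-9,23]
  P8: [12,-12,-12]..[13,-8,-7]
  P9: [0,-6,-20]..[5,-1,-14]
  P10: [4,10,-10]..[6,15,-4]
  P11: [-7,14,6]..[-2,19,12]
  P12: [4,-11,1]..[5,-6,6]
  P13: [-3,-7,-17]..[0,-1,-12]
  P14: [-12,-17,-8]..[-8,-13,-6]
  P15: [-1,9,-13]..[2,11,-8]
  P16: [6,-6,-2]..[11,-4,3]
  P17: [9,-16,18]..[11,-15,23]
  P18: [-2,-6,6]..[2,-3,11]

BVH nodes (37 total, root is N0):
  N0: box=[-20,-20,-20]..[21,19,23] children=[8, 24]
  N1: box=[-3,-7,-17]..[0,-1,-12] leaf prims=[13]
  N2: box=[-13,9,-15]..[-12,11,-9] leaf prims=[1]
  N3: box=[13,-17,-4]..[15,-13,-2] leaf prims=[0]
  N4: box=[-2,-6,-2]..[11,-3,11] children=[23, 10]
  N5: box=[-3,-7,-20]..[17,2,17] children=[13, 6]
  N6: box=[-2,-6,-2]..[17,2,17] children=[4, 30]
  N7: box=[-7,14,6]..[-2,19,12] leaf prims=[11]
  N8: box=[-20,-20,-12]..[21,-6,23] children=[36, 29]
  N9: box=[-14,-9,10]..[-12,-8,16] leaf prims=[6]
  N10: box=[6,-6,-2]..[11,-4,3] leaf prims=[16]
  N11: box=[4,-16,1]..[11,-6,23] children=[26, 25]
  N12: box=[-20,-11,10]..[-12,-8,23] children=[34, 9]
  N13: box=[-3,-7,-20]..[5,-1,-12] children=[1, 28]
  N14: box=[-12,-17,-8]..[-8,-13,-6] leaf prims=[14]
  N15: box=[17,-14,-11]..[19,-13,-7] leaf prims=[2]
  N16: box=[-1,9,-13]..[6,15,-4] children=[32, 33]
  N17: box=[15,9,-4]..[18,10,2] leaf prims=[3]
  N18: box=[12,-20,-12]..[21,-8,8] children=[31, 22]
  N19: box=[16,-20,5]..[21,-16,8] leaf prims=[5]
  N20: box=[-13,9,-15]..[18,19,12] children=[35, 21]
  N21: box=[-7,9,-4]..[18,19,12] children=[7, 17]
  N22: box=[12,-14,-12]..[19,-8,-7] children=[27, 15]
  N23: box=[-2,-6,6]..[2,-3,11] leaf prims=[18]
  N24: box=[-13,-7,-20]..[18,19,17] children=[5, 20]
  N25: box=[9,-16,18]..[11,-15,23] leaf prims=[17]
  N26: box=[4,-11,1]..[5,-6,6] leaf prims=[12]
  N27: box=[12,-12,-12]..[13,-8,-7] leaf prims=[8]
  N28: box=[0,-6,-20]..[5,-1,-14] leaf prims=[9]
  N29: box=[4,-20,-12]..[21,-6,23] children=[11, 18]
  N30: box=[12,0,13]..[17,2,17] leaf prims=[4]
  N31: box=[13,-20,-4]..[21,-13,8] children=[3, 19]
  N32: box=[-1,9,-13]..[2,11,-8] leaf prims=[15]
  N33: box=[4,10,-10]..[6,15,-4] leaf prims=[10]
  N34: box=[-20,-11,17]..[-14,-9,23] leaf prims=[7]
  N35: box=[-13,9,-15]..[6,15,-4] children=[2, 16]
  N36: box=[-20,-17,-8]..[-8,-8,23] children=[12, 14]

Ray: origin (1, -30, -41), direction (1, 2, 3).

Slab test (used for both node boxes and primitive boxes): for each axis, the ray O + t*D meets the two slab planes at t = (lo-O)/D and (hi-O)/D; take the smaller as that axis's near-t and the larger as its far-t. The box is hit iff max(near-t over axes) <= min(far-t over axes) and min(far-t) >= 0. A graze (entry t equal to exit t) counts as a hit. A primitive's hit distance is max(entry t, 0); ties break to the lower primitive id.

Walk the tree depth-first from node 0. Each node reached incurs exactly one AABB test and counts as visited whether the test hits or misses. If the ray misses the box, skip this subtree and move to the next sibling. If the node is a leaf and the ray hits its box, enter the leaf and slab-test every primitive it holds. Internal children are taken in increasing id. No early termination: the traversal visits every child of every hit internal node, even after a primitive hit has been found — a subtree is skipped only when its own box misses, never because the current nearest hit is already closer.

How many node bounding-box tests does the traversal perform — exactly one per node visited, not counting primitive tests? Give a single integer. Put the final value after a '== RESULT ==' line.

Traverse from the root:
N0 x:[-21,20] y:[5,49/2] z:[7,64/3] -> hit [7,20], descend [8, 24]
  N8 x:[-21,20] y:[5,12] z:[29/3,64/3] -> hit [29/3,12], descend [29, 36]
    N29 x:[3,20] y:[5,12] z:[29/3,64/3] -> hit [29/3,12], descend [11, 18]
      N11 x:[3,10] y:[7,12] z:[14,64/3] -> miss, prune
      N18 x:[11,20] y:[5,11] z:[29/3,49/3] -> hit [11,11], descend [22, 31]
        N22 x:[11,18] y:[8,11] z:[29/3,34/3] -> hit [11,11], descend [15, 27]
          N15 x:[16,18] y:[8,17/2] z:[10,34/3] -> miss, prune
          N27 x:[11,12] y:[9,11] z:[29/3,34/3] -> hit [11,11] leaf, test {P8@t=11}
        N31 x:[12,20] y:[5,17/2] z:[37/3,49/3] -> miss, prune
    N36 x:[-21,-9] y:[13/2,11] z:[11,64/3] -> miss, prune
  N24 x:[-14,17] y:[23/2,49/2] z:[7,58/3] -> hit [23/2,17], descend [5, 20]
    N5 x:[-4,16] y:[23/2,16] z:[7,58/3] -> hit [23/2,16], descend [6, 13]
      N6 x:[-3,16] y:[12,16] z:[13,58/3] -> hit [13,16], descend [4, 30]
        N4 x:[-3,10] y:[12,27/2] z:[13,52/3] -> miss, prune
        N30 x:[11,16] y:[15,16] z:[18,58/3] -> miss, prune
      N13 x:[-4,4] y:[23/2,29/2] z:[7,29/3] -> miss, prune
    N20 x:[-14,17] y:[39/2,49/2] z:[26/3,53/3] -> miss, prune

order=[0, 8, 29, 11, 18, 22, 15, 27, 31, 36, 24, 5, 6, 4, 30, 13, 20]  |boxes|=17  |leaves|=1  hit=P8

== RESULT ==
17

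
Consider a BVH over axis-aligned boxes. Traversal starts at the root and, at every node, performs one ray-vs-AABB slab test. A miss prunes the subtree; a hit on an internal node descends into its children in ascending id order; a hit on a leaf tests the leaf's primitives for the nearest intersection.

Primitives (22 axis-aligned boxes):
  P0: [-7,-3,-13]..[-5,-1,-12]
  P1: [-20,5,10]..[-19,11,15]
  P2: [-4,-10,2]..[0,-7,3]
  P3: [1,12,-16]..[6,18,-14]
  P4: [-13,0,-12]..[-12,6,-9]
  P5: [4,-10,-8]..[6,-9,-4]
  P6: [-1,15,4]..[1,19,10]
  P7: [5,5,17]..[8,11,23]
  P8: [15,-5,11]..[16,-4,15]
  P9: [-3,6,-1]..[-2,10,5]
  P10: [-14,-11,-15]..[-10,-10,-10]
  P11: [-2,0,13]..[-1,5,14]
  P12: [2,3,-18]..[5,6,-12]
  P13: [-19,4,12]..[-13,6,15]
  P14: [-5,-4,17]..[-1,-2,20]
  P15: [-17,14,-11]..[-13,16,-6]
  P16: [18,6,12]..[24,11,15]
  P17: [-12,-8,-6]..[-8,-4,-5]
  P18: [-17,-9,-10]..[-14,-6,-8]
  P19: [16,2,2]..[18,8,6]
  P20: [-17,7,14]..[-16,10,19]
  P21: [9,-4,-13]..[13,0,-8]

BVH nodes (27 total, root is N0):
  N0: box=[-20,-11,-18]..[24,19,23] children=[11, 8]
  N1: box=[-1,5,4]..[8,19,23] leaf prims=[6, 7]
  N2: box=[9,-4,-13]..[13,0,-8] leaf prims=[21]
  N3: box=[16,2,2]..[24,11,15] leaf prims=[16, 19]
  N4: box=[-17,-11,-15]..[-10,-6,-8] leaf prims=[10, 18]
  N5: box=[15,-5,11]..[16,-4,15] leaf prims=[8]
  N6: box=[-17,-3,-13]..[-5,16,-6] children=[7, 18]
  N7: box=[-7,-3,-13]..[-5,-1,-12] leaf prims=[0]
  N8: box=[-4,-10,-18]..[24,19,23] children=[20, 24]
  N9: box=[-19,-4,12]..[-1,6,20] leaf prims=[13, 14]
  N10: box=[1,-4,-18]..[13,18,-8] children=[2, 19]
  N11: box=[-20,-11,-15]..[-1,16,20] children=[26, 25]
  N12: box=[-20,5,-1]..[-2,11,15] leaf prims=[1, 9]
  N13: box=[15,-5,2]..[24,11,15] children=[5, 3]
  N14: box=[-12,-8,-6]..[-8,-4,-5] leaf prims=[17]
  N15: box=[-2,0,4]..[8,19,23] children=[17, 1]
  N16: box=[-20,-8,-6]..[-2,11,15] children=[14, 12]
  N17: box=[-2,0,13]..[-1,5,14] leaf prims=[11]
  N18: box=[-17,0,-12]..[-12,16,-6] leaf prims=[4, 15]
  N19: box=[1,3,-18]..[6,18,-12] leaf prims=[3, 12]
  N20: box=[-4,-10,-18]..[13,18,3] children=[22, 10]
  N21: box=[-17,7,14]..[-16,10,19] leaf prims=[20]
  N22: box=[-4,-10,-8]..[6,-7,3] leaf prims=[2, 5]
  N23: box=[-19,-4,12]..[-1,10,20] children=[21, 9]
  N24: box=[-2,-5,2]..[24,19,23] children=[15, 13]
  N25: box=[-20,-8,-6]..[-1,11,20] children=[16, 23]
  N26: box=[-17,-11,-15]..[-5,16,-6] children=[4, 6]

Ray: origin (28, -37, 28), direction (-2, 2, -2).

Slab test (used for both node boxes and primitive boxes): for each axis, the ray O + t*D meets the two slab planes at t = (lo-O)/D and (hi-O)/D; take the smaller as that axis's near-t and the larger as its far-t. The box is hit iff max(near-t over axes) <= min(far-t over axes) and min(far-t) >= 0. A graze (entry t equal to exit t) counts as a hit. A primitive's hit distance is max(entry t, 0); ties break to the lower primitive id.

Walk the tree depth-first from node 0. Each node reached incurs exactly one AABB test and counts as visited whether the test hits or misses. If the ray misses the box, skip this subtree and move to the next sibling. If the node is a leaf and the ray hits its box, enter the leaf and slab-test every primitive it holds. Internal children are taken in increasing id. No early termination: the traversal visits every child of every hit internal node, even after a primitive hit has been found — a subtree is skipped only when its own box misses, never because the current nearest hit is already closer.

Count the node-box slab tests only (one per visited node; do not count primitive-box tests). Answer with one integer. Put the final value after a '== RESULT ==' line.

Walk:
N0 x:[2,24] y:[13,28] z:[5/2,23] -> hit [13,23], descend [8, 11]
  N8 x:[2,16] y:[27/2,28] z:[5/2,23] -> hit [27/2,16], descend [20, 24]
    N20 x:[15/2,16] y:[27/2,55/2] z:[25/2,23] -> hit [27/2,16], descend [10, 22]
      N10 x:[15/2,27/2] y:[33/2,55/2] z:[18,23] -> miss, prune
      N22 x:[11,16] y:[27/2,15] z:[25/2,18] -> hit [27/2,15] leaf, test {P2(miss), P5(miss)}
    N24 x:[2,15] y:[16,28] z:[5/2,13] -> miss, prune
  N11 x:[29/2,24] y:[13,53/2] z:[4,43/2] -> hit [29/2,43/2], descend [25, 26]
    N25 x:[29/2,24] y:[29/2,24] z:[4,17] -> hit [29/2,17], descend [16, 23]
      N16 x:[15,24] y:[29/2,24] z:[13/2,17] -> hit [15,17], descend [12, 14]
        N12 x:[15,24] y:[21,24] z:[13/2,29/2] -> miss, prune
        N14 x:[18,20] y:[29/2,33/2] z:[33/2,17] -> miss, prune
      N23 x:[29/2,47/2] y:[33/2,47/2] z:[4,8] -> miss, prune
    N26 x:[33/2,45/2] y:[13,53/2] z:[17,43/2] -> hit [17,43/2], descend [4, 6]
      N4 x:[19,45/2] y:[13,31/2] z:[18,43/2] -> miss, prune
      N6 x:[33/2,45/2] y:[17,53/2] z:[17,41/2] -> hit [17,41/2], descend [7, 18]
        N7 x:[33/2,35/2] y:[17,18] z:[20,41/2] -> miss, prune
        N18 x:[20,45/2] y:[37/2,53/2] z:[17,20] -> hit [20,20] leaf, test {P4@t=20, P15(miss)}

17 AABB tests over nodes [0, 8, 20, 10, 22, 24, 11, 25, 16, 12, 14, 23, 26, 4, 6, 7, 18]; 2 leaves entered; closest P4.

== RESULT ==
17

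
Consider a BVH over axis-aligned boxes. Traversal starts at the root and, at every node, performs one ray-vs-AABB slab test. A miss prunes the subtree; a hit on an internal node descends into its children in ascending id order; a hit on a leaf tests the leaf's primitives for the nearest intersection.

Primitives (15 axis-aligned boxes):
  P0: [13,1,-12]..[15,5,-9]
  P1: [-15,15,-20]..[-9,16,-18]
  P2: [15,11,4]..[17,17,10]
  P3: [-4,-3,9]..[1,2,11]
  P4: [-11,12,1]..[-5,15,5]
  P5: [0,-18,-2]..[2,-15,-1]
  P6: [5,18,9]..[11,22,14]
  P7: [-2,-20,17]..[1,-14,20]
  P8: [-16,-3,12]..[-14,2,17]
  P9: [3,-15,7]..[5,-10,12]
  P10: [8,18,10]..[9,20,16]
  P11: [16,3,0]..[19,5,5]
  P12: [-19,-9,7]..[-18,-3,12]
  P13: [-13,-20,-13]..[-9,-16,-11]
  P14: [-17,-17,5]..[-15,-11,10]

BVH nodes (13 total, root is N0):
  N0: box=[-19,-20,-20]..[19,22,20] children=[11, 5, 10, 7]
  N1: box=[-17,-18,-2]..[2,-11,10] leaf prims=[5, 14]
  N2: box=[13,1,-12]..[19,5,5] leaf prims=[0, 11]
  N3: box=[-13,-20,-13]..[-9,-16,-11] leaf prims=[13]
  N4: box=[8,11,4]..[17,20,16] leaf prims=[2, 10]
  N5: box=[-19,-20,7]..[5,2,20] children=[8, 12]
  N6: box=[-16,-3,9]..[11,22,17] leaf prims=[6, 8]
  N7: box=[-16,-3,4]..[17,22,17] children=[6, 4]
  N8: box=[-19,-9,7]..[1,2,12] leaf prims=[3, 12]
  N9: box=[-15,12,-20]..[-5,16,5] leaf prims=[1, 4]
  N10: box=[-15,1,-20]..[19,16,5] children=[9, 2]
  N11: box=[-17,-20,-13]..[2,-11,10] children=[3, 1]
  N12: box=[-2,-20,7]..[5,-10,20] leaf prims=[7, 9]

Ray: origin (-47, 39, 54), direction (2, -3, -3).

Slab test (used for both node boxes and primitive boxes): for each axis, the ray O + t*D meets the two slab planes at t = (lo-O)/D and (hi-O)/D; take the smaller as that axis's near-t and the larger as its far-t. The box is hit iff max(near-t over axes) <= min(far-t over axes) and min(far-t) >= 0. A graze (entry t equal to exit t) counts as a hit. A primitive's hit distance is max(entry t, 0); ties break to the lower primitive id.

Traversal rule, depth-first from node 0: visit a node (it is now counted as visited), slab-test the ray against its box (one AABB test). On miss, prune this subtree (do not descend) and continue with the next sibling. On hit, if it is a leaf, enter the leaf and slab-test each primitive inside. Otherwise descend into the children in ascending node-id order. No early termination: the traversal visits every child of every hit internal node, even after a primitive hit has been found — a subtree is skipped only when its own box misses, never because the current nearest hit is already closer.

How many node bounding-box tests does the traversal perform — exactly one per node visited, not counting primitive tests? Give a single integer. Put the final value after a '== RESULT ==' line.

Walk:
N0 x:[14,33] y:[17/3,59/3] z:[34/3,74/3] -> hit [14,59/3], descend [5, 7, 10, 11]
  N5 x:[14,26] y:[37/3,59/3] z:[34/3,47/3] -> hit [14,47/3], descend [8, 12]
    N8 x:[14,24] y:[37/3,16] z:[14,47/3] -> hit [14,47/3] leaf, test {P3(miss), P12@t=14}
    N12 x:[45/2,26] y:[49/3,59/3] z:[34/3,47/3] -> miss, prune
  N7 x:[31/2,32] y:[17/3,14] z:[37/3,50/3] -> miss, prune
  N10 x:[16,33] y:[23/3,38/3] z:[49/3,74/3] -> miss, prune
  N11 x:[15,49/2] y:[50/3,59/3] z:[44/3,67/3] -> hit [50/3,59/3], descend [1, 3]
    N1 x:[15,49/2] y:[50/3,19] z:[44/3,56/3] -> hit [50/3,56/3] leaf, test {P5(miss), P14(miss)}
    N3 x:[17,19] y:[55/3,59/3] z:[65/3,67/3] -> miss, prune

Summary -> nodes [0, 5, 8, 12, 7, 10, 11, 1, 3]; box-tests=9; leaf-entries=2; first=P12

== RESULT ==
9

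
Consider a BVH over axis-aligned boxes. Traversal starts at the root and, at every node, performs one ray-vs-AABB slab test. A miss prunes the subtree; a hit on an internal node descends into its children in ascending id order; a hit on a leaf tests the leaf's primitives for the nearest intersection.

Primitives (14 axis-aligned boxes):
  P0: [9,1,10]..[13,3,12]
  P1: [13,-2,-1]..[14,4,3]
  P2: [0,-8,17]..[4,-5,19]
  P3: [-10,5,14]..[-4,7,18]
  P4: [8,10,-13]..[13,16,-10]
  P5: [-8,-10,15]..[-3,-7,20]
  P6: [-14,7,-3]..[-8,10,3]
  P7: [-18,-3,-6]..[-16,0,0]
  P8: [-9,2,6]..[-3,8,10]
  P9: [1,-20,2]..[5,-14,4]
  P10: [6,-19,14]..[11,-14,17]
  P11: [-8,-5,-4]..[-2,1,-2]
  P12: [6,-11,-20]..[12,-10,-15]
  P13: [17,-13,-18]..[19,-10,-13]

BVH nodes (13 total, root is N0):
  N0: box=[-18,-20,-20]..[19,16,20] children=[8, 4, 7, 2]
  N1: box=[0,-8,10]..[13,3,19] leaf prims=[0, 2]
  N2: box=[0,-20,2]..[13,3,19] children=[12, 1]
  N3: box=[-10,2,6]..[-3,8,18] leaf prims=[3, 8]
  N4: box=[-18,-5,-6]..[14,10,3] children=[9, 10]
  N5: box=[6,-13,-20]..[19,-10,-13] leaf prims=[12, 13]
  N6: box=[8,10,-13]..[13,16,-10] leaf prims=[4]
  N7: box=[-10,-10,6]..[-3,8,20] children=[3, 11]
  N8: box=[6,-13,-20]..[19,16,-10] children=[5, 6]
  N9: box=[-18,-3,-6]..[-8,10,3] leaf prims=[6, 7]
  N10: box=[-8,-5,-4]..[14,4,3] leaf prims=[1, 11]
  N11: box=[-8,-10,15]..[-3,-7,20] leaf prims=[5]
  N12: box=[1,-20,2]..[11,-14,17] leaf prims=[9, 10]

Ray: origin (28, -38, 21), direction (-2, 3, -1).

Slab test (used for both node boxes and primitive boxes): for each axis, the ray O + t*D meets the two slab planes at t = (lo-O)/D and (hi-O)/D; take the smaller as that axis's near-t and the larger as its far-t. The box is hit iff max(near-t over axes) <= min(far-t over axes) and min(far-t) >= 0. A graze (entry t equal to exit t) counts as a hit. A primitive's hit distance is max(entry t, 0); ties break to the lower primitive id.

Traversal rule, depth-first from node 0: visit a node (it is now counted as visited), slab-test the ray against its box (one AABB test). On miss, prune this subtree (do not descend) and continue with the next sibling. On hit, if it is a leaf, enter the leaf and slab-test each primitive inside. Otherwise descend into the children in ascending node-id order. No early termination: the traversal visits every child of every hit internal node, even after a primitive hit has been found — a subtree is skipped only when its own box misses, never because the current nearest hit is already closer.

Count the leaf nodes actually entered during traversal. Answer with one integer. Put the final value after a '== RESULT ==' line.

Traverse from the root:
N0 x:[9/2,23] y:[6,18] z:[1,41] -> hit [6,18], descend [2, 4, 7, 8]
  N2 x:[15/2,14] y:[6,41/3] z:[2,19] -> hit [15/2,41/3], descend [1, 12]
    N1 x:[15/2,14] y:[10,41/3] z:[2,11] -> hit [10,11] leaf, test {P0(miss), P2(miss)}
    N12 x:[17/2,27/2] y:[6,8] z:[4,19] -> miss, prune
  N4 x:[7,23] y:[11,16] z:[18,27] -> miss, prune
  N7 x:[31/2,19] y:[28/3,46/3] z:[1,15] -> miss, prune
  N8 x:[9/2,11] y:[25/3,18] z:[31,41] -> miss, prune

Visited [0, 2, 1, 12, 4, 7, 8]. Tests: 7 box, 1 leaf. Nearest: miss.

== RESULT ==
1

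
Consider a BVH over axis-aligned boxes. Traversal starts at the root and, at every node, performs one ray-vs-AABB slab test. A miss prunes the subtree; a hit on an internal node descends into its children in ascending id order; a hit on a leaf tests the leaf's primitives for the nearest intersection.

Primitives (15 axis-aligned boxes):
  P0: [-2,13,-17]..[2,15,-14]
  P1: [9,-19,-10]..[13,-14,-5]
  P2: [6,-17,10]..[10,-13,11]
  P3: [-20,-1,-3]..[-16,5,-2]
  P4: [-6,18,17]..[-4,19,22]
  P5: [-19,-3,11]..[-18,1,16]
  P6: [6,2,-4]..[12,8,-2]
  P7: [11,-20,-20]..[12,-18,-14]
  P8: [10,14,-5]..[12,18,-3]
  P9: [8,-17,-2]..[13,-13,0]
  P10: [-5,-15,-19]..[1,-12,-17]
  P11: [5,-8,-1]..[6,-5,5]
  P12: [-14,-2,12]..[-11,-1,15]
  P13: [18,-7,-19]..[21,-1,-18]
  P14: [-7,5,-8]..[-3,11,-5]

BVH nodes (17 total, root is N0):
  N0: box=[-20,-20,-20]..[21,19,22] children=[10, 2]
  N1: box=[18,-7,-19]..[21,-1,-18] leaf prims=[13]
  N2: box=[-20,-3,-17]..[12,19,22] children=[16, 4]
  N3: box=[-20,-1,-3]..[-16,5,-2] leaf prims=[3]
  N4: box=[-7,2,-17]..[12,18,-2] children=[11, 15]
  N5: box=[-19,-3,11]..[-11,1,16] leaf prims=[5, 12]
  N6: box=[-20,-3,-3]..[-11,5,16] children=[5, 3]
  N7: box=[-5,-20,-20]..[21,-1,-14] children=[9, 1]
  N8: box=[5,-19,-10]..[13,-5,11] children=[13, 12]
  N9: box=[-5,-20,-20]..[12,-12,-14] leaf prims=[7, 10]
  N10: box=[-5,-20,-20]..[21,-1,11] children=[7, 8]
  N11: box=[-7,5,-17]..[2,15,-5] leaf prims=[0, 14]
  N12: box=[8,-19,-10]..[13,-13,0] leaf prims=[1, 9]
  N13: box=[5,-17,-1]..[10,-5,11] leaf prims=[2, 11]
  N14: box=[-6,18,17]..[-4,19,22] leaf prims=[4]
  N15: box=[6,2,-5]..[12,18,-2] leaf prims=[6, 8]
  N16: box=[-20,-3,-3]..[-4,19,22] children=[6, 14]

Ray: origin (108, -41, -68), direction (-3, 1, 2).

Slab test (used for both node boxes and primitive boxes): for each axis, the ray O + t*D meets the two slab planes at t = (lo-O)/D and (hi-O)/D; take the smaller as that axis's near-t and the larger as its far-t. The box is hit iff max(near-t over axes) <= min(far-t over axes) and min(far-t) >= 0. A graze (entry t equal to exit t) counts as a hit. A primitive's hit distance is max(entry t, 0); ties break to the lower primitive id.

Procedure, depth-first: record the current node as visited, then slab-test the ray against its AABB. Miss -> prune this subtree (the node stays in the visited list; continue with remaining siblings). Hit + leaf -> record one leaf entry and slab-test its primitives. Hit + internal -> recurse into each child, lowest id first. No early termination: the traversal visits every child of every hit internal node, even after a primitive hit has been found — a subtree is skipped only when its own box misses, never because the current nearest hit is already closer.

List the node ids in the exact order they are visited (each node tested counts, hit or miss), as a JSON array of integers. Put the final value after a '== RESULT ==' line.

Walk:
N0 x:[29,128/3] y:[21,60] z:[24,45] -> hit [29,128/3], descend [2, 10]
  N2 x:[32,128/3] y:[38,60] z:[51/2,45] -> hit [38,128/3], descend [4, 16]
    N4 x:[32,115/3] y:[43,59] z:[51/2,33] -> miss, prune
    N16 x:[112/3,128/3] y:[38,60] z:[65/2,45] -> hit [38,128/3], descend [6, 14]
      N6 x:[119/3,128/3] y:[38,46] z:[65/2,42] -> hit [119/3,42], descend [3, 5]
        N3 x:[124/3,128/3] y:[40,46] z:[65/2,33] -> miss, prune
        N5 x:[119/3,127/3] y:[38,42] z:[79/2,42] -> hit [119/3,42] leaf, test {P5@t=42, P12@t=40}
      N14 x:[112/3,38] y:[59,60] z:[85/2,45] -> miss, prune
  N10 x:[29,113/3] y:[21,40] z:[24,79/2] -> hit [29,113/3], descend [7, 8]
    N7 x:[29,113/3] y:[21,40] z:[24,27] -> miss, prune
    N8 x:[95/3,103/3] y:[22,36] z:[29,79/2] -> hit [95/3,103/3], descend [12, 13]
      N12 x:[95/3,100/3] y:[22,28] z:[29,34] -> miss, prune
      N13 x:[98/3,103/3] y:[24,36] z:[67/2,79/2] -> hit [67/2,103/3] leaf, test {P2(miss), P11@t=34}

order=[0, 2, 4, 16, 6, 3, 5, 14, 10, 7, 8, 12, 13]  |boxes|=13  |leaves|=2  hit=P11

== RESULT ==
[0, 2, 4, 16, 6, 3, 5, 14, 10, 7, 8, 12, 13]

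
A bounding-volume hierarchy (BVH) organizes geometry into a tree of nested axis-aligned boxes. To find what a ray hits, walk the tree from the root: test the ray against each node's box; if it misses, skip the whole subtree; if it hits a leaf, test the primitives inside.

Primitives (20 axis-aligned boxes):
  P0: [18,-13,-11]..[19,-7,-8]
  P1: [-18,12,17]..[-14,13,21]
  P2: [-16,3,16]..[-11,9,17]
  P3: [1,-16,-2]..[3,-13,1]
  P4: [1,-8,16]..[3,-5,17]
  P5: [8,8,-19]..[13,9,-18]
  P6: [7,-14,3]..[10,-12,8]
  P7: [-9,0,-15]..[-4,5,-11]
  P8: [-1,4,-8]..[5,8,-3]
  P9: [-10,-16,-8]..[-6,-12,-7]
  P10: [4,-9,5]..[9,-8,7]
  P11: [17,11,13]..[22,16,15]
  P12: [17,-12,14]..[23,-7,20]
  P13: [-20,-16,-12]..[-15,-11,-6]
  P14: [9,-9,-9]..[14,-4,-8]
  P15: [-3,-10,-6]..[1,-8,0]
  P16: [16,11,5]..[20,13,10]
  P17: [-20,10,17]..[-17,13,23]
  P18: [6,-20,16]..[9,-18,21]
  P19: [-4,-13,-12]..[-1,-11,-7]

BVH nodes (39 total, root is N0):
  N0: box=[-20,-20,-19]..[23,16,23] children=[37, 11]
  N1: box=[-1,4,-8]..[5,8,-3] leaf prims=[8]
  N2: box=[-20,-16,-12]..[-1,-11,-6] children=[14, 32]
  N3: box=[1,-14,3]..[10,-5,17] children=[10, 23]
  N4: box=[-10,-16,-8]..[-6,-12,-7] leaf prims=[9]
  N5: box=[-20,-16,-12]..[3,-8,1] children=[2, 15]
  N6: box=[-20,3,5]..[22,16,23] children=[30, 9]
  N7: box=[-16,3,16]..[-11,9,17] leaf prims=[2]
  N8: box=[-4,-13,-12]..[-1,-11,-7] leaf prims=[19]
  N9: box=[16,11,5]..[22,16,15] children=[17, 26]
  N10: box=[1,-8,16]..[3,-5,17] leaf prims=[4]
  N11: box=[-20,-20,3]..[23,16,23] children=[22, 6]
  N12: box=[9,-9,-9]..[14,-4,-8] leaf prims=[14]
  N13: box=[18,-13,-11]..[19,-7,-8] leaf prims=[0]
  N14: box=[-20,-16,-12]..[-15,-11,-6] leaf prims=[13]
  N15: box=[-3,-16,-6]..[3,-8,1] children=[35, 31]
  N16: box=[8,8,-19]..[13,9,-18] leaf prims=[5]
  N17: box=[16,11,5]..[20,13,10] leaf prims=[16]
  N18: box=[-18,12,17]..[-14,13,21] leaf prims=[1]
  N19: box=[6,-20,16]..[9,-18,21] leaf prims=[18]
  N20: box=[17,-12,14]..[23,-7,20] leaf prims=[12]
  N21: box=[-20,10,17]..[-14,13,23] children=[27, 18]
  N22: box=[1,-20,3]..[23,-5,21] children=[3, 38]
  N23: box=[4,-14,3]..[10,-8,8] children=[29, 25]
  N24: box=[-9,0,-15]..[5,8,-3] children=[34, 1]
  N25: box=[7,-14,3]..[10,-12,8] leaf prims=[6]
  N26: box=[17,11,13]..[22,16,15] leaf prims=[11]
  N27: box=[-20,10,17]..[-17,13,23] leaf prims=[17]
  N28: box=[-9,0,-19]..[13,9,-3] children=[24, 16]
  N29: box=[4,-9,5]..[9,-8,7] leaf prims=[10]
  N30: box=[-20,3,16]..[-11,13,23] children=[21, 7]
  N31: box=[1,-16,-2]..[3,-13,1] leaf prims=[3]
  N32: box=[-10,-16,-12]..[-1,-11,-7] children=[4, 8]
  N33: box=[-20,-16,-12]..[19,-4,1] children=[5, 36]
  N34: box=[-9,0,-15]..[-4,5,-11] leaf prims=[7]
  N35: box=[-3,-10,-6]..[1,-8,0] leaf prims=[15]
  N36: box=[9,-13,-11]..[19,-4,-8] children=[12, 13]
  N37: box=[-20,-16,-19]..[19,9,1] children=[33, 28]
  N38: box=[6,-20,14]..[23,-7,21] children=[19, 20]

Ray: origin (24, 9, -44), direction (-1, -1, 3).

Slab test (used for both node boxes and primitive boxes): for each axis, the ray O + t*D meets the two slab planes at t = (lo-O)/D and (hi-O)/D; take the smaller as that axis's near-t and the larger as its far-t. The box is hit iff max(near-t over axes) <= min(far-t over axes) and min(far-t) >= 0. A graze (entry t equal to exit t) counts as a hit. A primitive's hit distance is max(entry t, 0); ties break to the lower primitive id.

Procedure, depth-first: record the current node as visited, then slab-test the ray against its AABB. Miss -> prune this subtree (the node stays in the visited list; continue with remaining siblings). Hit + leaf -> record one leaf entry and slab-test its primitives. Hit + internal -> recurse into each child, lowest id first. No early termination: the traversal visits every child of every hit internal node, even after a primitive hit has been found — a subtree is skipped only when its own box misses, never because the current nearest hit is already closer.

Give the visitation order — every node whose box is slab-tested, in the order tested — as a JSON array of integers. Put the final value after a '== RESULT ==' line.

Traverse from the root:
N0 x:[1,44] y:[-7,29] z:[25/3,67/3] -> hit [25/3,67/3], descend [11, 37]
  N11 x:[1,44] y:[-7,29] z:[47/3,67/3] -> hit [47/3,67/3], descend [6, 22]
    N6 x:[2,44] y:[-7,6] z:[49/3,67/3] -> miss, prune
    N22 x:[1,23] y:[14,29] z:[47/3,65/3] -> hit [47/3,65/3], descend [3, 38]
      N3 x:[14,23] y:[14,23] z:[47/3,61/3] -> hit [47/3,61/3], descend [10, 23]
        N10 x:[21,23] y:[14,17] z:[20,61/3] -> miss, prune
        N23 x:[14,20] y:[17,23] z:[47/3,52/3] -> hit [17,52/3], descend [25, 29]
          N25 x:[14,17] y:[21,23] z:[47/3,52/3] -> miss, prune
          N29 x:[15,20] y:[17,18] z:[49/3,17] -> hit [17,17] leaf, test {P10@t=17}
      N38 x:[1,18] y:[16,29] z:[58/3,65/3] -> miss, prune
  N37 x:[5,44] y:[0,25] z:[25/3,15] -> hit [25/3,15], descend [28, 33]
    N28 x:[11,33] y:[0,9] z:[25/3,41/3] -> miss, prune
    N33 x:[5,44] y:[13,25] z:[32/3,15] -> hit [13,15], descend [5, 36]
      N5 x:[21,44] y:[17,25] z:[32/3,15] -> miss, prune
      N36 x:[5,15] y:[13,22] z:[11,12] -> miss, prune

Visited [0, 11, 6, 22, 3, 10, 23, 25, 29, 38, 37, 28, 33, 5, 36]. Tests: 15 box, 1 leaf. Nearest: P10.

== RESULT ==
[0, 11, 6, 22, 3, 10, 23, 25, 29, 38, 37, 28, 33, 5, 36]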